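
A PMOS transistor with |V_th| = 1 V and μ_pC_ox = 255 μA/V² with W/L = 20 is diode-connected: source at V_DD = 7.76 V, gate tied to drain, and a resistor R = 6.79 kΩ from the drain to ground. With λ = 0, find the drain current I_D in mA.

With gate tied to drain, V_SG = V_SD ≥ V_SG − |V_th|, so the device is in saturation.
k_p = μ_pC_ox · (W/L) = 5.1 mA/V².
KCL at the drain: ½ k_p (V_SG − |V_th|)² = (V_DD − V_SG)/R.
Let x = V_SG − 1. Then 17.3 x² + x − 6.76 = 0, giving x = 0.597 V (positive root), so V_SG = 1.6 V.
I_D = (V_DD − V_SG)/R = (7.76 − 1.6) / 6.79 = 0.908 mA.

I_D = 0.908 mA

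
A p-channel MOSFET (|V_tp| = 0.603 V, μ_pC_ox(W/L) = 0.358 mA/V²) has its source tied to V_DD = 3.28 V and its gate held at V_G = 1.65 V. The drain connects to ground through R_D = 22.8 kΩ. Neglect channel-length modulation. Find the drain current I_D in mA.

V_SG = V_DD − V_G = 3.28 − 1.65 = 1.63 V, so V_ov = 1.63 − 0.603 = 1.03 V.
Assume saturation: I_D = ½ k_p V_ov² = 0.5 × 0.358 × 1.03² = 0.189 mA, giving V_SD = V_DD − I_D R_D = 3.28 − 0.189 × 22.8 = -1.02 V.
But -1.02 V < V_ov = 1.03 V, so the device is actually in triode.
In triode I_D = k_p[V_ov V_SD − ½ V_SD²] and I_D = (V_DD − V_SD)/R_D. Equating: 4.08 V_SD² − 9.383 V_SD + 3.28 = 0, giving V_SD = 0.43 V (the root below V_ov).
I_D = (3.28 − 0.43) / 22.8 = 0.125 mA.

I_D = 0.125 mA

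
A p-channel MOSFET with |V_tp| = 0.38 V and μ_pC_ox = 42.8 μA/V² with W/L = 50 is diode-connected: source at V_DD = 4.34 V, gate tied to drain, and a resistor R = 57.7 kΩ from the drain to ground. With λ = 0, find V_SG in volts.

With gate tied to drain, V_SG = V_SD ≥ V_SG − |V_tp|, so the device is in saturation.
k_p = μ_pC_ox · (W/L) = 2.14 mA/V².
KCL at the drain: ½ k_p (V_SG − |V_tp|)² = (V_DD − V_SG)/R.
Let x = V_SG − 0.38. Then 61.7 x² + x − 3.96 = 0, giving x = 0.245 V (positive root), so V_SG = 0.625 V.
I_D = (V_DD − V_SG)/R = (4.34 − 0.625) / 57.7 = 0.0644 mA.

V_SG = 0.625 V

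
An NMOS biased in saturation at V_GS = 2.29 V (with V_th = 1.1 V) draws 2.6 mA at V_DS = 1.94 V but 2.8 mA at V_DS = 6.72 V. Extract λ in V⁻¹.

With V_GS fixed, I_D ∝ (1 + λ V_DS) in saturation, so I_D2/I_D1 = (1 + λ V_DS2)/(1 + λ V_DS1).
2.8/2.6 = 1.077 = (1 + 6.72 λ)/(1 + 1.94 λ).
Solving: λ (I_D1 V_DS2 − I_D2 V_DS1) = I_D2 − I_D1, so λ = (2.8 − 2.6) / (2.6 × 6.72 − 2.8 × 1.94) = 0.2 / 12 = 0.0166 V⁻¹.

λ = 0.0166 V⁻¹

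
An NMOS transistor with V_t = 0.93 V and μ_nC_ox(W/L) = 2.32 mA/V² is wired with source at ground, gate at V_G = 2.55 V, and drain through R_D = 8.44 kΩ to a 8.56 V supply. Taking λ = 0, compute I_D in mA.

V_GS = V_G = 2.55 V, so V_ov = 2.55 − 0.93 = 1.62 V.
Assume saturation: I_D = ½ k_n V_ov² = 0.5 × 2.32 × 1.62² = 3.04 mA, giving V_DS = V_DD − I_D R_D = 8.56 − 3.04 × 8.44 = -17.1 V.
But -17.1 V < V_ov = 1.62 V, so the device is actually in triode.
In triode I_D = k_n[V_ov V_DS − ½ V_DS²] and I_D = (V_DD − V_DS)/R_D. Equating: 9.79 V_DS² − 32.72 V_DS + 8.56 = 0, giving V_DS = 0.286 V (the root below V_ov).
I_D = (8.56 − 0.286) / 8.44 = 0.98 mA.

I_D = 0.980 mA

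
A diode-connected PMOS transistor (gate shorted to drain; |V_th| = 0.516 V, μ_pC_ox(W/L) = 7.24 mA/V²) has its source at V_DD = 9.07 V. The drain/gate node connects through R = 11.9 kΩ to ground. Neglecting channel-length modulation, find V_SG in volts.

V_SG = 0.950 V

With gate tied to drain, V_SG = V_SD ≥ V_SG − |V_th|, so the device is in saturation.
KCL at the drain: ½ k_p (V_SG − |V_th|)² = (V_DD − V_SG)/R.
Let x = V_SG − 0.516. Then 43.1 x² + x − 8.554 = 0, giving x = 0.434 V (positive root), so V_SG = 0.95 V.
I_D = (V_DD − V_SG)/R = (9.07 − 0.95) / 11.9 = 0.682 mA.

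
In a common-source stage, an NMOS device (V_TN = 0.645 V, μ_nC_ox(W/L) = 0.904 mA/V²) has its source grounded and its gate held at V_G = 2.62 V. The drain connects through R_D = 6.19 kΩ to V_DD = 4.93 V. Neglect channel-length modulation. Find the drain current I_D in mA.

V_GS = V_G = 2.62 V, so V_ov = 2.62 − 0.645 = 1.98 V.
Assume saturation: I_D = ½ k_n V_ov² = 0.5 × 0.904 × 1.98² = 1.76 mA, giving V_DS = V_DD − I_D R_D = 4.93 − 1.76 × 6.19 = -5.98 V.
But -5.98 V < V_ov = 1.98 V, so the device is actually in triode.
In triode I_D = k_n[V_ov V_DS − ½ V_DS²] and I_D = (V_DD − V_DS)/R_D. Equating: 2.8 V_DS² − 12.05 V_DS + 4.93 = 0, giving V_DS = 0.458 V (the root below V_ov).
I_D = (4.93 − 0.458) / 6.19 = 0.723 mA.

I_D = 0.723 mA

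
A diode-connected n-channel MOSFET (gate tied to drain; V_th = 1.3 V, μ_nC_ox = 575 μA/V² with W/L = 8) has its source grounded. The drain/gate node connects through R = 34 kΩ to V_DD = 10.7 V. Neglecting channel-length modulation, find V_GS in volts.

With gate tied to drain, V_GS = V_DS ≥ V_GS − V_th, so the device is in saturation.
k_n = μ_nC_ox · (W/L) = 4.6 mA/V².
KCL at the drain: ½ k_n (V_GS − V_th)² = (V_DD − V_GS)/R.
Let x = V_GS − 1.3. Then 78.2 x² + x − 9.4 = 0, giving x = 0.34 V (positive root), so V_GS = 1.64 V.
I_D = (V_DD − V_GS)/R = (10.7 − 1.64) / 34 = 0.266 mA.

V_GS = 1.64 V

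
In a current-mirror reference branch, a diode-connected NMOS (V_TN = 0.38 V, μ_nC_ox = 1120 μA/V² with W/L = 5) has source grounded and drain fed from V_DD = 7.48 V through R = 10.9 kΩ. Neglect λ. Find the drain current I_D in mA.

I_D = 0.609 mA

With gate tied to drain, V_GS = V_DS ≥ V_GS − V_TN, so the device is in saturation.
k_n = μ_nC_ox · (W/L) = 5.6 mA/V².
KCL at the drain: ½ k_n (V_GS − V_TN)² = (V_DD − V_GS)/R.
Let x = V_GS − 0.38. Then 30.5 x² + x − 7.1 = 0, giving x = 0.466 V (positive root), so V_GS = 0.846 V.
I_D = (V_DD − V_GS)/R = (7.48 − 0.846) / 10.9 = 0.609 mA.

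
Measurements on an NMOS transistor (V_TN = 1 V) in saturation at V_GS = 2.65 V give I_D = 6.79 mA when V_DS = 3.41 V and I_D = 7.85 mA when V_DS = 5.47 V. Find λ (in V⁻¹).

λ = 0.102 V⁻¹

With V_GS fixed, I_D ∝ (1 + λ V_DS) in saturation, so I_D2/I_D1 = (1 + λ V_DS2)/(1 + λ V_DS1).
7.85/6.79 = 1.156 = (1 + 5.47 λ)/(1 + 3.41 λ).
Solving: λ (I_D1 V_DS2 − I_D2 V_DS1) = I_D2 − I_D1, so λ = (7.85 − 6.79) / (6.79 × 5.47 − 7.85 × 3.41) = 1.06 / 10.4 = 0.102 V⁻¹.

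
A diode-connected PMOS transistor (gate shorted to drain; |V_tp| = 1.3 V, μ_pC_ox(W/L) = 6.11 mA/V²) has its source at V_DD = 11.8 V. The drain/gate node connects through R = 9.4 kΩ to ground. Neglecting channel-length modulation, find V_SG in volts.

With gate tied to drain, V_SG = V_SD ≥ V_SG − |V_tp|, so the device is in saturation.
KCL at the drain: ½ k_p (V_SG − |V_tp|)² = (V_DD − V_SG)/R.
Let x = V_SG − 1.3. Then 28.7 x² + x − 10.5 = 0, giving x = 0.588 V (positive root), so V_SG = 1.89 V.
I_D = (V_DD − V_SG)/R = (11.8 − 1.89) / 9.4 = 1.05 mA.

V_SG = 1.89 V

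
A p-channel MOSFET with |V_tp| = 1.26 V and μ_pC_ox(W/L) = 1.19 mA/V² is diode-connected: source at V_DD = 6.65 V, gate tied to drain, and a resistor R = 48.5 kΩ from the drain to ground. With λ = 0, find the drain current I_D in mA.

With gate tied to drain, V_SG = V_SD ≥ V_SG − |V_tp|, so the device is in saturation.
KCL at the drain: ½ k_p (V_SG − |V_tp|)² = (V_DD − V_SG)/R.
Let x = V_SG − 1.26. Then 28.9 x² + x − 5.39 = 0, giving x = 0.415 V (positive root), so V_SG = 1.68 V.
I_D = (V_DD − V_SG)/R = (6.65 − 1.68) / 48.5 = 0.103 mA.

I_D = 0.103 mA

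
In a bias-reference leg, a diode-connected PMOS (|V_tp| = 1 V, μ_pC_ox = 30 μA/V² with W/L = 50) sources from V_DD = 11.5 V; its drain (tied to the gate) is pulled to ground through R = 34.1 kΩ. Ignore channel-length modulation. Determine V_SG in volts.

V_SG = 1.62 V

With gate tied to drain, V_SG = V_SD ≥ V_SG − |V_tp|, so the device is in saturation.
k_p = μ_pC_ox · (W/L) = 1.5 mA/V².
KCL at the drain: ½ k_p (V_SG − |V_tp|)² = (V_DD − V_SG)/R.
Let x = V_SG − 1. Then 25.6 x² + x − 10.5 = 0, giving x = 0.621 V (positive root), so V_SG = 1.62 V.
I_D = (V_DD − V_SG)/R = (11.5 − 1.62) / 34.1 = 0.29 mA.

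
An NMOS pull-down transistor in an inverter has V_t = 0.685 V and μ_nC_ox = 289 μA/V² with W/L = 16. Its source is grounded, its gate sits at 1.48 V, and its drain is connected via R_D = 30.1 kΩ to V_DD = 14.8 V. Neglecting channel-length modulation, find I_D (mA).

I_D = 0.487 mA

V_GS = V_G = 1.48 V, so V_ov = 1.48 − 0.685 = 0.795 V.
k_n = μ_nC_ox · (W/L) = 4.624 mA/V².
Assume saturation: I_D = ½ k_n V_ov² = 0.5 × 4.624 × 0.795² = 1.46 mA, giving V_DS = V_DD − I_D R_D = 14.8 − 1.46 × 30.1 = -29.2 V.
But -29.2 V < V_ov = 0.795 V, so the device is actually in triode.
In triode I_D = k_n[V_ov V_DS − ½ V_DS²] and I_D = (V_DD − V_DS)/R_D. Equating: 69.6 V_DS² − 111.7 V_DS + 14.8 = 0, giving V_DS = 0.146 V (the root below V_ov).
I_D = (14.8 − 0.146) / 30.1 = 0.487 mA.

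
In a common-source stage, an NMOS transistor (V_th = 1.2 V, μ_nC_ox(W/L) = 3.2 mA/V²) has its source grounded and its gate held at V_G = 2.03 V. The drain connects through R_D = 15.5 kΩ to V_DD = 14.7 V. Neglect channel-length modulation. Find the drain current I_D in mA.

V_GS = V_G = 2.03 V, so V_ov = 2.03 − 1.2 = 0.83 V.
Assume saturation: I_D = ½ k_n V_ov² = 0.5 × 3.2 × 0.83² = 1.1 mA, giving V_DS = V_DD − I_D R_D = 14.7 − 1.1 × 15.5 = -2.38 V.
But -2.38 V < V_ov = 0.83 V, so the device is actually in triode.
In triode I_D = k_n[V_ov V_DS − ½ V_DS²] and I_D = (V_DD − V_DS)/R_D. Equating: 24.8 V_DS² − 42.17 V_DS + 14.7 = 0, giving V_DS = 0.49 V (the root below V_ov).
I_D = (14.7 − 0.49) / 15.5 = 0.917 mA.

I_D = 0.917 mA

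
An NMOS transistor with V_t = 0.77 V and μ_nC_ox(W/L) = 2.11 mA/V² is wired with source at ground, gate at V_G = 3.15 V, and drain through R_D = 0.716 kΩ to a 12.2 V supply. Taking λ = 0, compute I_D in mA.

I_D = 5.98 mA

V_GS = V_G = 3.15 V, so V_ov = 3.15 − 0.77 = 2.38 V.
Assume saturation: I_D = ½ k_n V_ov² = 0.5 × 2.11 × 2.38² = 5.98 mA, giving V_DS = V_DD − I_D R_D = 12.2 − 5.98 × 0.716 = 7.92 V.
V_DS = 7.92 V ≥ V_ov = 2.38 V, confirming saturation.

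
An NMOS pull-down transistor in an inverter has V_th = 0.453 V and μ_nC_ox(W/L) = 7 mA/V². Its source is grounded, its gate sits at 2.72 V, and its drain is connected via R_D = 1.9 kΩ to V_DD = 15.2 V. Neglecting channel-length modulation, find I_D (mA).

I_D = 7.71 mA

V_GS = V_G = 2.72 V, so V_ov = 2.72 − 0.453 = 2.27 V.
Assume saturation: I_D = ½ k_n V_ov² = 0.5 × 7 × 2.27² = 18 mA, giving V_DS = V_DD − I_D R_D = 15.2 − 18 × 1.9 = -19 V.
But -19 V < V_ov = 2.27 V, so the device is actually in triode.
In triode I_D = k_n[V_ov V_DS − ½ V_DS²] and I_D = (V_DD − V_DS)/R_D. Equating: 6.65 V_DS² − 31.15 V_DS + 15.2 = 0, giving V_DS = 0.553 V (the root below V_ov).
I_D = (15.2 − 0.553) / 1.9 = 7.71 mA.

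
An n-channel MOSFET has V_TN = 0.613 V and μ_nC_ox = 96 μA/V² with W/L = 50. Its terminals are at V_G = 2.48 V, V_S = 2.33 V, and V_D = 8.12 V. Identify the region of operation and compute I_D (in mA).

Cutoff; I_D = 0 mA

V_GS = V_G − V_S = 2.48 − 2.33 = 0.15 V; V_DS = V_D − V_S = 8.12 − 2.33 = 5.79 V.
V_GS = 0.15 V < V_TN = 0.613 V, so the transistor is in cutoff.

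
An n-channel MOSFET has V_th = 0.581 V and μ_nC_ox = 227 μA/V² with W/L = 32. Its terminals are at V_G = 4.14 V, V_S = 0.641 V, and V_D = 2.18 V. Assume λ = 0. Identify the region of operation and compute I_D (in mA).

Triode; I_D = 24.0 mA

V_GS = V_G − V_S = 4.14 − 0.641 = 3.5 V; V_DS = V_D − V_S = 2.18 − 0.641 = 1.54 V.
k_n = μ_nC_ox · (W/L) = 7.264 mA/V².
V_ov = V_GS − V_th = 3.5 − 0.581 = 2.92 V.
Since V_DS = 1.54 V < V_ov = 2.92 V, the device is in the triode region.
I_D = k_n [V_ov · V_DS − ½ V_DS²] = 7.264 × [2.92 × 1.54 − 0.5 × 1.54²] = 24 mA.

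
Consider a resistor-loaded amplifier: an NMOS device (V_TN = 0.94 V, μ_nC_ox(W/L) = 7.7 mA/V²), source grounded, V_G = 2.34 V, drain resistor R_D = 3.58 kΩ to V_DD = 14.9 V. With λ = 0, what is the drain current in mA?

V_GS = V_G = 2.34 V, so V_ov = 2.34 − 0.94 = 1.4 V.
Assume saturation: I_D = ½ k_n V_ov² = 0.5 × 7.7 × 1.4² = 7.55 mA, giving V_DS = V_DD − I_D R_D = 14.9 − 7.55 × 3.58 = -12.1 V.
But -12.1 V < V_ov = 1.4 V, so the device is actually in triode.
In triode I_D = k_n[V_ov V_DS − ½ V_DS²] and I_D = (V_DD − V_DS)/R_D. Equating: 13.8 V_DS² − 39.59 V_DS + 14.9 = 0, giving V_DS = 0.445 V (the root below V_ov).
I_D = (14.9 − 0.445) / 3.58 = 4.04 mA.

I_D = 4.04 mA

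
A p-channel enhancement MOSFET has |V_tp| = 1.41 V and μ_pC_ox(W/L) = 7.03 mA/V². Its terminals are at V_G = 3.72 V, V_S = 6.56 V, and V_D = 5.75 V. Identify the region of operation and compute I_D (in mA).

V_SG = V_S − V_G = 6.56 − 3.72 = 2.84 V; V_SD = V_S − V_D = 6.56 − 5.75 = 0.81 V.
V_ov = V_SG − |V_tp| = 2.84 − 1.41 = 1.43 V.
Since V_SD = 0.81 V < V_ov = 1.43 V, the device is in the triode region.
I_D = k_p [V_ov · V_SD − ½ V_SD²] = 7.03 × [1.43 × 0.81 − 0.5 × 0.81²] = 5.84 mA.

Triode; I_D = 5.84 mA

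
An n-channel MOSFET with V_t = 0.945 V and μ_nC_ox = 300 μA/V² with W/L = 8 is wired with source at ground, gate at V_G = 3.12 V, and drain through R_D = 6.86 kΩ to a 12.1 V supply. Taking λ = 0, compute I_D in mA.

V_GS = V_G = 3.12 V, so V_ov = 3.12 − 0.945 = 2.18 V.
k_n = μ_nC_ox · (W/L) = 2.4 mA/V².
Assume saturation: I_D = ½ k_n V_ov² = 0.5 × 2.4 × 2.18² = 5.68 mA, giving V_DS = V_DD − I_D R_D = 12.1 − 5.68 × 6.86 = -26.8 V.
But -26.8 V < V_ov = 2.18 V, so the device is actually in triode.
In triode I_D = k_n[V_ov V_DS − ½ V_DS²] and I_D = (V_DD − V_DS)/R_D. Equating: 8.23 V_DS² − 36.81 V_DS + 12.1 = 0, giving V_DS = 0.357 V (the root below V_ov).
I_D = (12.1 − 0.357) / 6.86 = 1.71 mA.

I_D = 1.71 mA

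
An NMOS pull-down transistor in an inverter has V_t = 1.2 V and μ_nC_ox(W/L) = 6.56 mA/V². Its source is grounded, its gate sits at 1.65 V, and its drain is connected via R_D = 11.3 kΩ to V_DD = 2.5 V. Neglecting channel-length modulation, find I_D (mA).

I_D = 0.214 mA

V_GS = V_G = 1.65 V, so V_ov = 1.65 − 1.2 = 0.45 V.
Assume saturation: I_D = ½ k_n V_ov² = 0.5 × 6.56 × 0.45² = 0.664 mA, giving V_DS = V_DD − I_D R_D = 2.5 − 0.664 × 11.3 = -5.01 V.
But -5.01 V < V_ov = 0.45 V, so the device is actually in triode.
In triode I_D = k_n[V_ov V_DS − ½ V_DS²] and I_D = (V_DD − V_DS)/R_D. Equating: 37.1 V_DS² − 34.36 V_DS + 2.5 = 0, giving V_DS = 0.0796 V (the root below V_ov).
I_D = (2.5 − 0.0796) / 11.3 = 0.214 mA.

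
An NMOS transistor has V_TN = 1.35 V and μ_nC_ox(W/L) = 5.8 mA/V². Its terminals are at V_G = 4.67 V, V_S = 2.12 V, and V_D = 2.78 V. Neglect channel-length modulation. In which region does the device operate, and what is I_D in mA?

V_GS = V_G − V_S = 4.67 − 2.12 = 2.55 V; V_DS = V_D − V_S = 2.78 − 2.12 = 0.66 V.
V_ov = V_GS − V_TN = 2.55 − 1.35 = 1.2 V.
Since V_DS = 0.66 V < V_ov = 1.2 V, the device is in the triode region.
I_D = k_n [V_ov · V_DS − ½ V_DS²] = 5.8 × [1.2 × 0.66 − 0.5 × 0.66²] = 3.33 mA.

Triode; I_D = 3.33 mA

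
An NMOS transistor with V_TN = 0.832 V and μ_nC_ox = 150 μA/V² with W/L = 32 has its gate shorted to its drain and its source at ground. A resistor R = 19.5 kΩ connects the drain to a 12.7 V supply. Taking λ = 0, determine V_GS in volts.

With gate tied to drain, V_GS = V_DS ≥ V_GS − V_TN, so the device is in saturation.
k_n = μ_nC_ox · (W/L) = 4.8 mA/V².
KCL at the drain: ½ k_n (V_GS − V_TN)² = (V_DD − V_GS)/R.
Let x = V_GS − 0.832. Then 46.8 x² + x − 11.87 = 0, giving x = 0.493 V (positive root), so V_GS = 1.33 V.
I_D = (V_DD − V_GS)/R = (12.7 − 1.33) / 19.5 = 0.583 mA.

V_GS = 1.33 V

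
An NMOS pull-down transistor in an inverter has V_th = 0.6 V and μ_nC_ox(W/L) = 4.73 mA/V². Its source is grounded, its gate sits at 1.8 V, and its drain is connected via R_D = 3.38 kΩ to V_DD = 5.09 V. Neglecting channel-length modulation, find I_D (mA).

I_D = 1.42 mA

V_GS = V_G = 1.8 V, so V_ov = 1.8 − 0.6 = 1.2 V.
Assume saturation: I_D = ½ k_n V_ov² = 0.5 × 4.73 × 1.2² = 3.41 mA, giving V_DS = V_DD − I_D R_D = 5.09 − 3.41 × 3.38 = -6.42 V.
But -6.42 V < V_ov = 1.2 V, so the device is actually in triode.
In triode I_D = k_n[V_ov V_DS − ½ V_DS²] and I_D = (V_DD − V_DS)/R_D. Equating: 7.99 V_DS² − 20.18 V_DS + 5.09 = 0, giving V_DS = 0.284 V (the root below V_ov).
I_D = (5.09 − 0.284) / 3.38 = 1.42 mA.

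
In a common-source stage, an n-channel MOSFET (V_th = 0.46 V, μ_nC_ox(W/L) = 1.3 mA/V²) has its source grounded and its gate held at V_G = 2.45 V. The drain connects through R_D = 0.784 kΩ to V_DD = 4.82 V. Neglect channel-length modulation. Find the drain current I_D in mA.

V_GS = V_G = 2.45 V, so V_ov = 2.45 − 0.46 = 1.99 V.
Assume saturation: I_D = ½ k_n V_ov² = 0.5 × 1.3 × 1.99² = 2.57 mA, giving V_DS = V_DD − I_D R_D = 4.82 − 2.57 × 0.784 = 2.8 V.
V_DS = 2.8 V ≥ V_ov = 1.99 V, confirming saturation.

I_D = 2.57 mA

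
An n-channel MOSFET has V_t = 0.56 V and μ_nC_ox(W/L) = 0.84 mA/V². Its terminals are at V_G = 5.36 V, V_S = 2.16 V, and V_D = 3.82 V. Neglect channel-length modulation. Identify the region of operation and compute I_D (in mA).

Triode; I_D = 2.52 mA

V_GS = V_G − V_S = 5.36 − 2.16 = 3.2 V; V_DS = V_D − V_S = 3.82 − 2.16 = 1.66 V.
V_ov = V_GS − V_t = 3.2 − 0.56 = 2.64 V.
Since V_DS = 1.66 V < V_ov = 2.64 V, the device is in the triode region.
I_D = k_n [V_ov · V_DS − ½ V_DS²] = 0.84 × [2.64 × 1.66 − 0.5 × 1.66²] = 2.52 mA.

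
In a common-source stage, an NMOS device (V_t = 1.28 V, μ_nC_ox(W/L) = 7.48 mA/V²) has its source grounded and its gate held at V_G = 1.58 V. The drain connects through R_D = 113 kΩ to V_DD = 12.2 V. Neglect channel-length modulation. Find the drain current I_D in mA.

I_D = 0.108 mA

V_GS = V_G = 1.58 V, so V_ov = 1.58 − 1.28 = 0.3 V.
Assume saturation: I_D = ½ k_n V_ov² = 0.5 × 7.48 × 0.3² = 0.337 mA, giving V_DS = V_DD − I_D R_D = 12.2 − 0.337 × 113 = -25.8 V.
But -25.8 V < V_ov = 0.3 V, so the device is actually in triode.
In triode I_D = k_n[V_ov V_DS − ½ V_DS²] and I_D = (V_DD − V_DS)/R_D. Equating: 423 V_DS² − 254.6 V_DS + 12.2 = 0, giving V_DS = 0.0525 V (the root below V_ov).
I_D = (12.2 − 0.0525) / 113 = 0.108 mA.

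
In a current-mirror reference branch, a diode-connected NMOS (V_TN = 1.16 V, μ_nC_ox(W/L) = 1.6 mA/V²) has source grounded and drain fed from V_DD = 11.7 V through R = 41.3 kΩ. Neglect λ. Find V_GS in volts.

V_GS = 1.71 V

With gate tied to drain, V_GS = V_DS ≥ V_GS − V_TN, so the device is in saturation.
KCL at the drain: ½ k_n (V_GS − V_TN)² = (V_DD − V_GS)/R.
Let x = V_GS − 1.16. Then 33 x² + x − 10.54 = 0, giving x = 0.55 V (positive root), so V_GS = 1.71 V.
I_D = (V_DD − V_GS)/R = (11.7 − 1.71) / 41.3 = 0.242 mA.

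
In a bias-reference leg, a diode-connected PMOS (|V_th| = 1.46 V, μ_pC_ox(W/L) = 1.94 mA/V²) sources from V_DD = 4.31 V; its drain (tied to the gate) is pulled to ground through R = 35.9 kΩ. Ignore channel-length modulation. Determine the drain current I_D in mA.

I_D = 0.0718 mA

With gate tied to drain, V_SG = V_SD ≥ V_SG − |V_th|, so the device is in saturation.
KCL at the drain: ½ k_p (V_SG − |V_th|)² = (V_DD − V_SG)/R.
Let x = V_SG − 1.46. Then 34.8 x² + x − 2.85 = 0, giving x = 0.272 V (positive root), so V_SG = 1.73 V.
I_D = (V_DD − V_SG)/R = (4.31 − 1.73) / 35.9 = 0.0718 mA.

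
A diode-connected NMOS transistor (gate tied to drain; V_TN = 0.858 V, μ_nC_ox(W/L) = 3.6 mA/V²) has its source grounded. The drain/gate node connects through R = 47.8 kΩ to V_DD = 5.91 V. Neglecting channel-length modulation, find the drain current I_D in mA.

I_D = 0.101 mA

With gate tied to drain, V_GS = V_DS ≥ V_GS − V_TN, so the device is in saturation.
KCL at the drain: ½ k_n (V_GS − V_TN)² = (V_DD − V_GS)/R.
Let x = V_GS − 0.858. Then 86 x² + x − 5.052 = 0, giving x = 0.237 V (positive root), so V_GS = 1.09 V.
I_D = (V_DD − V_GS)/R = (5.91 − 1.09) / 47.8 = 0.101 mA.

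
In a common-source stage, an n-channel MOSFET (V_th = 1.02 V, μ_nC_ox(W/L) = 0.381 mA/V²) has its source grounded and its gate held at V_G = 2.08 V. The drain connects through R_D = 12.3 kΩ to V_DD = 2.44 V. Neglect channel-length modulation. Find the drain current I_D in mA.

I_D = 0.157 mA

V_GS = V_G = 2.08 V, so V_ov = 2.08 − 1.02 = 1.06 V.
Assume saturation: I_D = ½ k_n V_ov² = 0.5 × 0.381 × 1.06² = 0.214 mA, giving V_DS = V_DD − I_D R_D = 2.44 − 0.214 × 12.3 = -0.193 V.
But -0.193 V < V_ov = 1.06 V, so the device is actually in triode.
In triode I_D = k_n[V_ov V_DS − ½ V_DS²] and I_D = (V_DD − V_DS)/R_D. Equating: 2.34 V_DS² − 5.967 V_DS + 2.44 = 0, giving V_DS = 0.512 V (the root below V_ov).
I_D = (2.44 − 0.512) / 12.3 = 0.157 mA.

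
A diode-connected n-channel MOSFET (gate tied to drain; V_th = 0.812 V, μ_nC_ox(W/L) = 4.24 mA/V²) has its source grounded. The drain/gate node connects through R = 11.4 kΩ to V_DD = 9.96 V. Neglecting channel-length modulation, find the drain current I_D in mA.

With gate tied to drain, V_GS = V_DS ≥ V_GS − V_th, so the device is in saturation.
KCL at the drain: ½ k_n (V_GS − V_th)² = (V_DD − V_GS)/R.
Let x = V_GS − 0.812. Then 24.2 x² + x − 9.148 = 0, giving x = 0.595 V (positive root), so V_GS = 1.41 V.
I_D = (V_DD − V_GS)/R = (9.96 − 1.41) / 11.4 = 0.75 mA.

I_D = 0.750 mA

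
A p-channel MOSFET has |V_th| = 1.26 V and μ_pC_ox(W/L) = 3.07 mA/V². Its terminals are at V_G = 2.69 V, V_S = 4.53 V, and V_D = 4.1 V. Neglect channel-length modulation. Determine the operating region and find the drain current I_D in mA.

V_SG = V_S − V_G = 4.53 − 2.69 = 1.84 V; V_SD = V_S − V_D = 4.53 − 4.1 = 0.43 V.
V_ov = V_SG − |V_th| = 1.84 − 1.26 = 0.58 V.
Since V_SD = 0.43 V < V_ov = 0.58 V, the device is in the triode region.
I_D = k_p [V_ov · V_SD − ½ V_SD²] = 3.07 × [0.58 × 0.43 − 0.5 × 0.43²] = 0.482 mA.

Triode; I_D = 0.482 mA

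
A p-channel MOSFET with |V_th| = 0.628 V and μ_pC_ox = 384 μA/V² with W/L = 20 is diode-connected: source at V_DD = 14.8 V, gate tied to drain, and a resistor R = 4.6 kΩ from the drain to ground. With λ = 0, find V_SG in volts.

With gate tied to drain, V_SG = V_SD ≥ V_SG − |V_th|, so the device is in saturation.
k_p = μ_pC_ox · (W/L) = 7.68 mA/V².
KCL at the drain: ½ k_p (V_SG − |V_th|)² = (V_DD − V_SG)/R.
Let x = V_SG − 0.628. Then 17.7 x² + x − 14.17 = 0, giving x = 0.868 V (positive root), so V_SG = 1.5 V.
I_D = (V_DD − V_SG)/R = (14.8 − 1.5) / 4.6 = 2.89 mA.

V_SG = 1.50 V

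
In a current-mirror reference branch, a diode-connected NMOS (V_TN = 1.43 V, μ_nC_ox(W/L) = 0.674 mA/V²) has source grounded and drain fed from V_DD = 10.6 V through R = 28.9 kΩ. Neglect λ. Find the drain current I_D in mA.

With gate tied to drain, V_GS = V_DS ≥ V_GS − V_TN, so the device is in saturation.
KCL at the drain: ½ k_n (V_GS − V_TN)² = (V_DD − V_GS)/R.
Let x = V_GS − 1.43. Then 9.74 x² + x − 9.17 = 0, giving x = 0.92 V (positive root), so V_GS = 2.35 V.
I_D = (V_DD − V_GS)/R = (10.6 − 2.35) / 28.9 = 0.285 mA.

I_D = 0.285 mA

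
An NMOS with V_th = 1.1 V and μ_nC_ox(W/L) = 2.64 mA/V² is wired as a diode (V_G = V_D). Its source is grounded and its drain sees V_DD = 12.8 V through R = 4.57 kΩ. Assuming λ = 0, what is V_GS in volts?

V_GS = 2.41 V

With gate tied to drain, V_GS = V_DS ≥ V_GS − V_th, so the device is in saturation.
KCL at the drain: ½ k_n (V_GS − V_th)² = (V_DD − V_GS)/R.
Let x = V_GS − 1.1. Then 6.03 x² + x − 11.7 = 0, giving x = 1.31 V (positive root), so V_GS = 2.41 V.
I_D = (V_DD − V_GS)/R = (12.8 − 2.41) / 4.57 = 2.27 mA.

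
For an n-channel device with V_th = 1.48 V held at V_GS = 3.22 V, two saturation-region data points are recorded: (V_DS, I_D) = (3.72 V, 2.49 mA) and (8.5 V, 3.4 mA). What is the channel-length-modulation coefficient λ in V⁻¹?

With V_GS fixed, I_D ∝ (1 + λ V_DS) in saturation, so I_D2/I_D1 = (1 + λ V_DS2)/(1 + λ V_DS1).
3.4/2.49 = 1.365 = (1 + 8.5 λ)/(1 + 3.72 λ).
Solving: λ (I_D1 V_DS2 − I_D2 V_DS1) = I_D2 − I_D1, so λ = (3.4 − 2.49) / (2.49 × 8.5 − 3.4 × 3.72) = 0.91 / 8.52 = 0.107 V⁻¹.

λ = 0.107 V⁻¹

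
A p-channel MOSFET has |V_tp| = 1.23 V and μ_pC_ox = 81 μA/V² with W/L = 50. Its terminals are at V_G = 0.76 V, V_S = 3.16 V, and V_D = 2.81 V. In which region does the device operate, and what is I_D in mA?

V_SG = V_S − V_G = 3.16 − 0.76 = 2.4 V; V_SD = V_S − V_D = 3.16 − 2.81 = 0.35 V.
k_p = μ_pC_ox · (W/L) = 4.05 mA/V².
V_ov = V_SG − |V_tp| = 2.4 − 1.23 = 1.17 V.
Since V_SD = 0.35 V < V_ov = 1.17 V, the device is in the triode region.
I_D = k_p [V_ov · V_SD − ½ V_SD²] = 4.05 × [1.17 × 0.35 − 0.5 × 0.35²] = 1.41 mA.

Triode; I_D = 1.41 mA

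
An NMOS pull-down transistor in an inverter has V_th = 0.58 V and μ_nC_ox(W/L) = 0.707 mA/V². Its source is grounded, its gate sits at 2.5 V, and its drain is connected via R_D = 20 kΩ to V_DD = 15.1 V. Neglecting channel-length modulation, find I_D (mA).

V_GS = V_G = 2.5 V, so V_ov = 2.5 − 0.58 = 1.92 V.
Assume saturation: I_D = ½ k_n V_ov² = 0.5 × 0.707 × 1.92² = 1.3 mA, giving V_DS = V_DD − I_D R_D = 15.1 − 1.3 × 20 = -11 V.
But -11 V < V_ov = 1.92 V, so the device is actually in triode.
In triode I_D = k_n[V_ov V_DS − ½ V_DS²] and I_D = (V_DD − V_DS)/R_D. Equating: 7.07 V_DS² − 28.15 V_DS + 15.1 = 0, giving V_DS = 0.639 V (the root below V_ov).
I_D = (15.1 − 0.639) / 20 = 0.723 mA.

I_D = 0.723 mA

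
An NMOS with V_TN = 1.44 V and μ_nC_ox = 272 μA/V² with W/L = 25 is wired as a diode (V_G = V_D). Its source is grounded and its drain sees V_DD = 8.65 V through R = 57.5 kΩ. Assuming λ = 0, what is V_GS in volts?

With gate tied to drain, V_GS = V_DS ≥ V_GS − V_TN, so the device is in saturation.
k_n = μ_nC_ox · (W/L) = 6.8 mA/V².
KCL at the drain: ½ k_n (V_GS − V_TN)² = (V_DD − V_GS)/R.
Let x = V_GS − 1.44. Then 196 x² + x − 7.21 = 0, giving x = 0.19 V (positive root), so V_GS = 1.63 V.
I_D = (V_DD − V_GS)/R = (8.65 − 1.63) / 57.5 = 0.122 mA.

V_GS = 1.63 V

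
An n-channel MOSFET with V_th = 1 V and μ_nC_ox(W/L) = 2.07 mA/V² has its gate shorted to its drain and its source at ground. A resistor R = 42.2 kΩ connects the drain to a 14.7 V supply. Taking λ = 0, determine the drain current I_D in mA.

I_D = 0.312 mA

With gate tied to drain, V_GS = V_DS ≥ V_GS − V_th, so the device is in saturation.
KCL at the drain: ½ k_n (V_GS − V_th)² = (V_DD − V_GS)/R.
Let x = V_GS − 1. Then 43.7 x² + x − 13.7 = 0, giving x = 0.549 V (positive root), so V_GS = 1.55 V.
I_D = (V_DD − V_GS)/R = (14.7 − 1.55) / 42.2 = 0.312 mA.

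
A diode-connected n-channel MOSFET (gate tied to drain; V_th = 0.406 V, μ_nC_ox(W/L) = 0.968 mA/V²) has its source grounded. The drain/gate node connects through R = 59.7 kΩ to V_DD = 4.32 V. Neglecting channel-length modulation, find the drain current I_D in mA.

With gate tied to drain, V_GS = V_DS ≥ V_GS − V_th, so the device is in saturation.
KCL at the drain: ½ k_n (V_GS − V_th)² = (V_DD − V_GS)/R.
Let x = V_GS − 0.406. Then 28.9 x² + x − 3.914 = 0, giving x = 0.351 V (positive root), so V_GS = 0.757 V.
I_D = (V_DD − V_GS)/R = (4.32 − 0.757) / 59.7 = 0.0597 mA.

I_D = 0.0597 mA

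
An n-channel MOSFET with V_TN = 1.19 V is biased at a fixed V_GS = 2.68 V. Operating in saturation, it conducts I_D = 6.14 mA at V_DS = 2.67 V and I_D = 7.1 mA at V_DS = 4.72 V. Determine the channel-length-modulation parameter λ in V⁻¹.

With V_GS fixed, I_D ∝ (1 + λ V_DS) in saturation, so I_D2/I_D1 = (1 + λ V_DS2)/(1 + λ V_DS1).
7.1/6.14 = 1.156 = (1 + 4.72 λ)/(1 + 2.67 λ).
Solving: λ (I_D1 V_DS2 − I_D2 V_DS1) = I_D2 − I_D1, so λ = (7.1 − 6.14) / (6.14 × 4.72 − 7.1 × 2.67) = 0.96 / 10 = 0.0958 V⁻¹.

λ = 0.0958 V⁻¹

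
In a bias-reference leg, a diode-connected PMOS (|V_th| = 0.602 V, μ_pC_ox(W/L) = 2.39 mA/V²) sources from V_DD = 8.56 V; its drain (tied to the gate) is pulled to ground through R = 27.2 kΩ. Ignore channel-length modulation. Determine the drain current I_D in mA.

With gate tied to drain, V_SG = V_SD ≥ V_SG − |V_th|, so the device is in saturation.
KCL at the drain: ½ k_p (V_SG − |V_th|)² = (V_DD − V_SG)/R.
Let x = V_SG − 0.602. Then 32.5 x² + x − 7.958 = 0, giving x = 0.48 V (positive root), so V_SG = 1.08 V.
I_D = (V_DD − V_SG)/R = (8.56 − 1.08) / 27.2 = 0.275 mA.

I_D = 0.275 mA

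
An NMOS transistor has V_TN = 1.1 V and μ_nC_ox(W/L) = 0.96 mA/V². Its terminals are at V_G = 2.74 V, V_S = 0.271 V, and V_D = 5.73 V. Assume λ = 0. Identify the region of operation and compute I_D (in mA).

V_GS = V_G − V_S = 2.74 − 0.271 = 2.47 V; V_DS = V_D − V_S = 5.73 − 0.271 = 5.46 V.
V_ov = V_GS − V_TN = 2.47 − 1.1 = 1.37 V.
Since V_DS = 5.46 V ≥ V_ov = 1.37 V, the device is in saturation.
I_D = ½ k_n V_ov² = 0.5 × 0.96 × 1.37² = 0.9 mA.

Saturation; I_D = 0.900 mA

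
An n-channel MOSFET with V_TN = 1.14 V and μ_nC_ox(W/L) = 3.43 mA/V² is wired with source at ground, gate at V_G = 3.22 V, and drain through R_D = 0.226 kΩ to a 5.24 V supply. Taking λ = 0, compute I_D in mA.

V_GS = V_G = 3.22 V, so V_ov = 3.22 − 1.14 = 2.08 V.
Assume saturation: I_D = ½ k_n V_ov² = 0.5 × 3.43 × 2.08² = 7.42 mA, giving V_DS = V_DD − I_D R_D = 5.24 − 7.42 × 0.226 = 3.56 V.
V_DS = 3.56 V ≥ V_ov = 2.08 V, confirming saturation.

I_D = 7.42 mA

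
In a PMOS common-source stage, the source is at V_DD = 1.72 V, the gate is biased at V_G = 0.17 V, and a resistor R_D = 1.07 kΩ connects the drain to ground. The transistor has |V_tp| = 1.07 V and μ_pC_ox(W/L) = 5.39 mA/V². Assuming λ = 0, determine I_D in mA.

V_SG = V_DD − V_G = 1.72 − 0.17 = 1.55 V, so V_ov = 1.55 − 1.07 = 0.48 V.
Assume saturation: I_D = ½ k_p V_ov² = 0.5 × 5.39 × 0.48² = 0.621 mA, giving V_SD = V_DD − I_D R_D = 1.72 − 0.621 × 1.07 = 1.06 V.
V_SD = 1.06 V ≥ V_ov = 0.48 V, confirming saturation.

I_D = 0.621 mA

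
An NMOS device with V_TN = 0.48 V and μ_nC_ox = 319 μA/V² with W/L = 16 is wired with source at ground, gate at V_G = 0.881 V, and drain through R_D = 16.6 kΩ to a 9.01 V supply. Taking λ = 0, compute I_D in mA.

I_D = 0.410 mA

V_GS = V_G = 0.881 V, so V_ov = 0.881 − 0.48 = 0.401 V.
k_n = μ_nC_ox · (W/L) = 5.104 mA/V².
Assume saturation: I_D = ½ k_n V_ov² = 0.5 × 5.104 × 0.401² = 0.41 mA, giving V_DS = V_DD − I_D R_D = 9.01 − 0.41 × 16.6 = 2.2 V.
V_DS = 2.2 V ≥ V_ov = 0.401 V, confirming saturation.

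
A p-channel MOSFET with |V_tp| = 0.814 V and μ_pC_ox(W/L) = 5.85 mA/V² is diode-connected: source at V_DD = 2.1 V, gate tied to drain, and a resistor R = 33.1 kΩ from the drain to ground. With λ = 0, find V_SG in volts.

V_SG = 0.924 V

With gate tied to drain, V_SG = V_SD ≥ V_SG − |V_tp|, so the device is in saturation.
KCL at the drain: ½ k_p (V_SG − |V_tp|)² = (V_DD − V_SG)/R.
Let x = V_SG − 0.814. Then 96.8 x² + x − 1.286 = 0, giving x = 0.11 V (positive root), so V_SG = 0.924 V.
I_D = (V_DD − V_SG)/R = (2.1 − 0.924) / 33.1 = 0.0355 mA.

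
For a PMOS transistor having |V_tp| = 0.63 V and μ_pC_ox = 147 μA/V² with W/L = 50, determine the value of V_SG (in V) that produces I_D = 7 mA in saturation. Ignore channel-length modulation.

V_SG = 2.01 V

k_p = μ_pC_ox · (W/L) = 7.35 mA/V².
In saturation I_D = ½ k_p (V_SG − |V_tp|)², so V_SG − |V_tp| = √(2 I_D / k_p) = √(2 × 7 / 7.35) = 1.38 V.
V_SG = 0.63 + 1.38 = 2.01 V.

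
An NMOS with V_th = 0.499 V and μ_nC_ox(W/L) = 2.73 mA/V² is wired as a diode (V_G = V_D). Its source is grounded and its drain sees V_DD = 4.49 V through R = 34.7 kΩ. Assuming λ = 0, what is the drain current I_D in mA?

I_D = 0.107 mA

With gate tied to drain, V_GS = V_DS ≥ V_GS − V_th, so the device is in saturation.
KCL at the drain: ½ k_n (V_GS − V_th)² = (V_DD − V_GS)/R.
Let x = V_GS − 0.499. Then 47.4 x² + x − 3.991 = 0, giving x = 0.28 V (positive root), so V_GS = 0.779 V.
I_D = (V_DD − V_GS)/R = (4.49 − 0.779) / 34.7 = 0.107 mA.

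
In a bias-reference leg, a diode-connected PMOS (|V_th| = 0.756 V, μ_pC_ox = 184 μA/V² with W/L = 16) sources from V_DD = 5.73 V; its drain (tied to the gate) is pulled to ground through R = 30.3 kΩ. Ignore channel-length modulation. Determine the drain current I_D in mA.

With gate tied to drain, V_SG = V_SD ≥ V_SG − |V_th|, so the device is in saturation.
k_p = μ_pC_ox · (W/L) = 2.944 mA/V².
KCL at the drain: ½ k_p (V_SG − |V_th|)² = (V_DD − V_SG)/R.
Let x = V_SG − 0.756. Then 44.6 x² + x − 4.974 = 0, giving x = 0.323 V (positive root), so V_SG = 1.08 V.
I_D = (V_DD − V_SG)/R = (5.73 − 1.08) / 30.3 = 0.154 mA.

I_D = 0.154 mA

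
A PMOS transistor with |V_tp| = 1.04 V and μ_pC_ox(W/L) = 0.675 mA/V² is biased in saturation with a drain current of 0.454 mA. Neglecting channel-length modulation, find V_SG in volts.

V_SG = 2.20 V

In saturation I_D = ½ k_p (V_SG − |V_tp|)², so V_SG − |V_tp| = √(2 I_D / k_p) = √(2 × 0.454 / 0.675) = 1.16 V.
V_SG = 1.04 + 1.16 = 2.2 V.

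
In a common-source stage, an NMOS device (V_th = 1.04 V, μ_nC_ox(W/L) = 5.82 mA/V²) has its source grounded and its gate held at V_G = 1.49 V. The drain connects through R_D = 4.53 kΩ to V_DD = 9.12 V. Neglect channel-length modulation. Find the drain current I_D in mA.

V_GS = V_G = 1.49 V, so V_ov = 1.49 − 1.04 = 0.45 V.
Assume saturation: I_D = ½ k_n V_ov² = 0.5 × 5.82 × 0.45² = 0.589 mA, giving V_DS = V_DD − I_D R_D = 9.12 − 0.589 × 4.53 = 6.45 V.
V_DS = 6.45 V ≥ V_ov = 0.45 V, confirming saturation.

I_D = 0.589 mA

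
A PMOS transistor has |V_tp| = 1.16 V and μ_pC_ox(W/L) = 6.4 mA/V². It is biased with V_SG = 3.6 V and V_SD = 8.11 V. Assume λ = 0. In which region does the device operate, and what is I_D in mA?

Saturation; I_D = 19.1 mA

V_ov = V_SG − |V_tp| = 3.6 − 1.16 = 2.44 V.
Since V_SD = 8.11 V ≥ V_ov = 2.44 V, the device is in saturation.
I_D = ½ k_p V_ov² = 0.5 × 6.4 × 2.44² = 19.1 mA.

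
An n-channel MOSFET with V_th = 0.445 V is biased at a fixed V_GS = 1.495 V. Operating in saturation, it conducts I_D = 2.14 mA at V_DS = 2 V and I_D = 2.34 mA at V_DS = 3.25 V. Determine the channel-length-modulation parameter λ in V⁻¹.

With V_GS fixed, I_D ∝ (1 + λ V_DS) in saturation, so I_D2/I_D1 = (1 + λ V_DS2)/(1 + λ V_DS1).
2.34/2.14 = 1.093 = (1 + 3.25 λ)/(1 + 2 λ).
Solving: λ (I_D1 V_DS2 − I_D2 V_DS1) = I_D2 − I_D1, so λ = (2.34 − 2.14) / (2.14 × 3.25 − 2.34 × 2) = 0.2 / 2.28 = 0.0879 V⁻¹.

λ = 0.0879 V⁻¹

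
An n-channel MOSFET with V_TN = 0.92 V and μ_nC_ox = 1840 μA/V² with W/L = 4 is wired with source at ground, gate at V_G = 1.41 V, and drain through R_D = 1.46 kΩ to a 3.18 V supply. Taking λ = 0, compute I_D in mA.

I_D = 0.884 mA

V_GS = V_G = 1.41 V, so V_ov = 1.41 − 0.92 = 0.49 V.
k_n = μ_nC_ox · (W/L) = 7.36 mA/V².
Assume saturation: I_D = ½ k_n V_ov² = 0.5 × 7.36 × 0.49² = 0.884 mA, giving V_DS = V_DD − I_D R_D = 3.18 − 0.884 × 1.46 = 1.89 V.
V_DS = 1.89 V ≥ V_ov = 0.49 V, confirming saturation.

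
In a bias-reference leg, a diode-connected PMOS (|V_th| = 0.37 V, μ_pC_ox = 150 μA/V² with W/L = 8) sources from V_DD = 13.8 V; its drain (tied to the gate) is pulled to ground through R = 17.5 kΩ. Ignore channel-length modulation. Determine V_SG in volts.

V_SG = 1.45 V

With gate tied to drain, V_SG = V_SD ≥ V_SG − |V_th|, so the device is in saturation.
k_p = μ_pC_ox · (W/L) = 1.2 mA/V².
KCL at the drain: ½ k_p (V_SG − |V_th|)² = (V_DD − V_SG)/R.
Let x = V_SG − 0.37. Then 10.5 x² + x − 13.43 = 0, giving x = 1.08 V (positive root), so V_SG = 1.45 V.
I_D = (V_DD − V_SG)/R = (13.8 − 1.45) / 17.5 = 0.705 mA.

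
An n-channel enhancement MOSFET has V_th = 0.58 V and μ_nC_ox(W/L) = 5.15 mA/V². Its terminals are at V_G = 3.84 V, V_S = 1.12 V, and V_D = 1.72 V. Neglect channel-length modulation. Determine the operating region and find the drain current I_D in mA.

V_GS = V_G − V_S = 3.84 − 1.12 = 2.72 V; V_DS = V_D − V_S = 1.72 − 1.12 = 0.6 V.
V_ov = V_GS − V_th = 2.72 − 0.58 = 2.14 V.
Since V_DS = 0.6 V < V_ov = 2.14 V, the device is in the triode region.
I_D = k_n [V_ov · V_DS − ½ V_DS²] = 5.15 × [2.14 × 0.6 − 0.5 × 0.6²] = 5.69 mA.

Triode; I_D = 5.69 mA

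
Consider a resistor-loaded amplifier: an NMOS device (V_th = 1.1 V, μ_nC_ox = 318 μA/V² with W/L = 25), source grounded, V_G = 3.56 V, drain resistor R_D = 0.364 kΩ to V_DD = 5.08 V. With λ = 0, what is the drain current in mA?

V_GS = V_G = 3.56 V, so V_ov = 3.56 − 1.1 = 2.46 V.
k_n = μ_nC_ox · (W/L) = 7.95 mA/V².
Assume saturation: I_D = ½ k_n V_ov² = 0.5 × 7.95 × 2.46² = 24.1 mA, giving V_DS = V_DD − I_D R_D = 5.08 − 24.1 × 0.364 = -3.68 V.
But -3.68 V < V_ov = 2.46 V, so the device is actually in triode.
In triode I_D = k_n[V_ov V_DS − ½ V_DS²] and I_D = (V_DD − V_DS)/R_D. Equating: 1.45 V_DS² − 8.119 V_DS + 5.08 = 0, giving V_DS = 0.717 V (the root below V_ov).
I_D = (5.08 − 0.717) / 0.364 = 12 mA.

I_D = 12.0 mA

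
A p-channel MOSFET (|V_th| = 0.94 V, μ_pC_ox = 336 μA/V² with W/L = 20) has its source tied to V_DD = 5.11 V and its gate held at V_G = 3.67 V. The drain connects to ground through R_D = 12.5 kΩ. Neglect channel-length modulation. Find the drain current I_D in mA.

I_D = 0.398 mA

V_SG = V_DD − V_G = 5.11 − 3.67 = 1.44 V, so V_ov = 1.44 − 0.94 = 0.5 V.
k_p = μ_pC_ox · (W/L) = 6.72 mA/V².
Assume saturation: I_D = ½ k_p V_ov² = 0.5 × 6.72 × 0.5² = 0.84 mA, giving V_SD = V_DD − I_D R_D = 5.11 − 0.84 × 12.5 = -5.39 V.
But -5.39 V < V_ov = 0.5 V, so the device is actually in triode.
In triode I_D = k_p[V_ov V_SD − ½ V_SD²] and I_D = (V_DD − V_SD)/R_D. Equating: 42 V_SD² − 43 V_SD + 5.11 = 0, giving V_SD = 0.137 V (the root below V_ov).
I_D = (5.11 − 0.137) / 12.5 = 0.398 mA.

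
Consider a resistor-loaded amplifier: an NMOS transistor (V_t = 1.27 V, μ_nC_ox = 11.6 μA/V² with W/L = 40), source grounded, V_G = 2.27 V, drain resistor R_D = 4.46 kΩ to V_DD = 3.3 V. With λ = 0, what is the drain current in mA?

I_D = 0.232 mA

V_GS = V_G = 2.27 V, so V_ov = 2.27 − 1.27 = 1 V.
k_n = μ_nC_ox · (W/L) = 0.464 mA/V².
Assume saturation: I_D = ½ k_n V_ov² = 0.5 × 0.464 × 1² = 0.232 mA, giving V_DS = V_DD − I_D R_D = 3.3 − 0.232 × 4.46 = 2.27 V.
V_DS = 2.27 V ≥ V_ov = 1 V, confirming saturation.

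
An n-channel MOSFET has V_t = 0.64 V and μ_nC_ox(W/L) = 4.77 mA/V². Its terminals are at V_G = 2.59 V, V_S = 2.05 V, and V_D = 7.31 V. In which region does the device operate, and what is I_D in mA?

V_GS = V_G − V_S = 2.59 − 2.05 = 0.54 V; V_DS = V_D − V_S = 7.31 − 2.05 = 5.26 V.
V_GS = 0.54 V < V_t = 0.64 V, so the transistor is in cutoff.

Cutoff; I_D = 0 mA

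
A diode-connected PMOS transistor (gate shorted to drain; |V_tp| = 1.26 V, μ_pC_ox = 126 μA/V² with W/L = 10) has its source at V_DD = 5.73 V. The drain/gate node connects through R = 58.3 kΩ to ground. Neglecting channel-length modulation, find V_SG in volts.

V_SG = 1.60 V

With gate tied to drain, V_SG = V_SD ≥ V_SG − |V_tp|, so the device is in saturation.
k_p = μ_pC_ox · (W/L) = 1.26 mA/V².
KCL at the drain: ½ k_p (V_SG − |V_tp|)² = (V_DD − V_SG)/R.
Let x = V_SG − 1.26. Then 36.7 x² + x − 4.47 = 0, giving x = 0.336 V (positive root), so V_SG = 1.6 V.
I_D = (V_DD − V_SG)/R = (5.73 − 1.6) / 58.3 = 0.0709 mA.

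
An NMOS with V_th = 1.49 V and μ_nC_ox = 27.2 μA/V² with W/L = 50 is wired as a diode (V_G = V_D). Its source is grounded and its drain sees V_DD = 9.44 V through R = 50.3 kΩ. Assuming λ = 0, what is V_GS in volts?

V_GS = 1.96 V

With gate tied to drain, V_GS = V_DS ≥ V_GS − V_th, so the device is in saturation.
k_n = μ_nC_ox · (W/L) = 1.36 mA/V².
KCL at the drain: ½ k_n (V_GS − V_th)² = (V_DD − V_GS)/R.
Let x = V_GS − 1.49. Then 34.2 x² + x − 7.95 = 0, giving x = 0.468 V (positive root), so V_GS = 1.96 V.
I_D = (V_DD − V_GS)/R = (9.44 − 1.96) / 50.3 = 0.149 mA.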